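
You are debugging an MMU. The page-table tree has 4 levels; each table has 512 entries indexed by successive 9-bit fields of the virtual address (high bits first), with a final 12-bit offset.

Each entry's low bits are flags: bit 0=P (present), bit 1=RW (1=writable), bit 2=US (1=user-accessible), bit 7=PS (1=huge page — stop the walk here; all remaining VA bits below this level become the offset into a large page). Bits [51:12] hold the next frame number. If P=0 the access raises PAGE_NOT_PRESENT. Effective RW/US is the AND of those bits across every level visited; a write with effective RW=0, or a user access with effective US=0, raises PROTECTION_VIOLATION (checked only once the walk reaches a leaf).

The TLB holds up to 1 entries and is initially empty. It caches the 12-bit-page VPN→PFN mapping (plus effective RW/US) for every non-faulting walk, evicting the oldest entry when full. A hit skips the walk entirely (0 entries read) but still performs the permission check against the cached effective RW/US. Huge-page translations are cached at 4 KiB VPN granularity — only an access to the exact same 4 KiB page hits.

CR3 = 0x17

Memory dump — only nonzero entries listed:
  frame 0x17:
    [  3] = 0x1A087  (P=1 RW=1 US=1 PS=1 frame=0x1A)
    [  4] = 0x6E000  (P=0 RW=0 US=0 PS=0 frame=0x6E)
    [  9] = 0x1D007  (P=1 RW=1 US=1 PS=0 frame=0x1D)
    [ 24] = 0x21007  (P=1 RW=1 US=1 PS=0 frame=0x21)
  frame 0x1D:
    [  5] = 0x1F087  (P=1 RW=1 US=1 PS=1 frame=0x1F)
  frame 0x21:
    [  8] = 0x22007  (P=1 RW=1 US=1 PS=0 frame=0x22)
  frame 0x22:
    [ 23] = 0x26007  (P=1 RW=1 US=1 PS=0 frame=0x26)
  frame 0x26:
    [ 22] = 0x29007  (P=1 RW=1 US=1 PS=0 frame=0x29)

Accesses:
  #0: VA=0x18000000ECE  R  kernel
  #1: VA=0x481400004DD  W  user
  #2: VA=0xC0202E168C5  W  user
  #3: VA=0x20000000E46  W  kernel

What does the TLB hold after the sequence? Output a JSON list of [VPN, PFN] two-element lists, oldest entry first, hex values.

Walk each access:
#0 VA=0x18000000ECE (r,kernel):
  lvl0: tbl 0x17, slot 3 ⇒ 0x1A087 (P1/RW1/US1/PS1)
  ⇒ phys 0x1AECE (huge @L0)  [1 reads]
#1 VA=0x481400004DD (w,user):
  lvl0: tbl 0x17, slot 9 ⇒ 0x1D007 (P1/RW1/US1/PS0)
  lvl1: tbl 0x1D, slot 5 ⇒ 0x1F087 (P1/RW1/US1/PS1)
  ⇒ phys 0x1F4DD (huge @L1)  [2 reads]
#2 VA=0xC0202E168C5 (w,user):
  lvl0: tbl 0x17, slot 24 ⇒ 0x21007 (P1/RW1/US1/PS0)
  lvl1: tbl 0x21, slot 8 ⇒ 0x22007 (P1/RW1/US1/PS0)
  lvl2: tbl 0x22, slot 23 ⇒ 0x26007 (P1/RW1/US1/PS0)
  lvl3: tbl 0x26, slot 22 ⇒ 0x29007 (P1/RW1/US1/PS0)
  ⇒ phys 0x298C5  [4 reads]
#3 VA=0x20000000E46 (w,kernel):
  lvl0: tbl 0x17, slot 4 ⇒ 0x6E000 (P0/RW0/US0/PS0)
  → PAGE_NOT_PRESENT  (1 entries read)

TLB: [["0xC0202E16", "0x29"]]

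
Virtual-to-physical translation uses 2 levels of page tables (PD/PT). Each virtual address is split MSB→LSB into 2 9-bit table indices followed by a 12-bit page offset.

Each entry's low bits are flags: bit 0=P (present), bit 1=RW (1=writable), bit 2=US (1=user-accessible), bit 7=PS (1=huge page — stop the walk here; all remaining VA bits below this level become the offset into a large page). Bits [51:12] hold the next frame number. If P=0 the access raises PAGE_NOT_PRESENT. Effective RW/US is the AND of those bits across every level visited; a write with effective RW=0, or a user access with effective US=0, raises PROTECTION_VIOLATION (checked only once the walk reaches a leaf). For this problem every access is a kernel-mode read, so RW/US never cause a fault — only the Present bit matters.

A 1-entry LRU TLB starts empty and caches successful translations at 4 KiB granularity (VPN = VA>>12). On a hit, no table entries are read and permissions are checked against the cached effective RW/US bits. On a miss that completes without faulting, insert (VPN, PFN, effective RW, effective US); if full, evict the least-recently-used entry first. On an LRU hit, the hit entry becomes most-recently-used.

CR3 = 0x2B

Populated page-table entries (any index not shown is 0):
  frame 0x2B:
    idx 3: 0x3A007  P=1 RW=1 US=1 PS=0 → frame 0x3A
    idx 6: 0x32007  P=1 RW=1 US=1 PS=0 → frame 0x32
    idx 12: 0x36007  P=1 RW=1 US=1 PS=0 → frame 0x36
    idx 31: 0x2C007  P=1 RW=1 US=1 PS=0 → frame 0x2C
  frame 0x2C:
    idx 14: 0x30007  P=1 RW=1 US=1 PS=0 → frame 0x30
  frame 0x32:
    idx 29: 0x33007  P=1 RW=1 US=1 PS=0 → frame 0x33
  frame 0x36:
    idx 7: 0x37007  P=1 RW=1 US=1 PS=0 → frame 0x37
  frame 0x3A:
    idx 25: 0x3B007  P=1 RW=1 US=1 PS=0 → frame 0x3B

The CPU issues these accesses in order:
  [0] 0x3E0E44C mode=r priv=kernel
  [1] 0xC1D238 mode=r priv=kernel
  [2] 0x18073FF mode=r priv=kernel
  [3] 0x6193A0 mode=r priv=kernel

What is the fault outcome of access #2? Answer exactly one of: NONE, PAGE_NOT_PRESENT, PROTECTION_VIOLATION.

Walk each access:
#0 VA=0x3E0E44C (r,kernel):
  [0] read 0x2B idx=31: raw=0x2C007 flags P=1 W=1 U=1 S=0
  [1] read 0x2C idx=14: raw=0x30007 flags P=1 W=1 U=1 S=0
  → PA=0x3044C  (2 entries read)
#1 VA=0xC1D238 (r,kernel):
  [0] read 0x2B idx=6: raw=0x32007 flags P=1 W=1 U=1 S=0
  [1] read 0x32 idx=29: raw=0x33007 flags P=1 W=1 U=1 S=0
  → PA=0x33238  (2 entries read)
#2 VA=0x18073FF (r,kernel):
  [0] read 0x2B idx=12: raw=0x36007 flags P=1 W=1 U=1 S=0
  [1] read 0x36 idx=7: raw=0x37007 flags P=1 W=1 U=1 S=0
  → PA=0x373FF  (2 entries read)
#3 VA=0x6193A0 (r,kernel):
  [0] read 0x2B idx=3: raw=0x3A007 flags P=1 W=1 U=1 S=0
  [1] read 0x3A idx=25: raw=0x3B007 flags P=1 W=1 U=1 S=0
  → PA=0x3B3A0  (2 entries read)

Access #2 fault: NONE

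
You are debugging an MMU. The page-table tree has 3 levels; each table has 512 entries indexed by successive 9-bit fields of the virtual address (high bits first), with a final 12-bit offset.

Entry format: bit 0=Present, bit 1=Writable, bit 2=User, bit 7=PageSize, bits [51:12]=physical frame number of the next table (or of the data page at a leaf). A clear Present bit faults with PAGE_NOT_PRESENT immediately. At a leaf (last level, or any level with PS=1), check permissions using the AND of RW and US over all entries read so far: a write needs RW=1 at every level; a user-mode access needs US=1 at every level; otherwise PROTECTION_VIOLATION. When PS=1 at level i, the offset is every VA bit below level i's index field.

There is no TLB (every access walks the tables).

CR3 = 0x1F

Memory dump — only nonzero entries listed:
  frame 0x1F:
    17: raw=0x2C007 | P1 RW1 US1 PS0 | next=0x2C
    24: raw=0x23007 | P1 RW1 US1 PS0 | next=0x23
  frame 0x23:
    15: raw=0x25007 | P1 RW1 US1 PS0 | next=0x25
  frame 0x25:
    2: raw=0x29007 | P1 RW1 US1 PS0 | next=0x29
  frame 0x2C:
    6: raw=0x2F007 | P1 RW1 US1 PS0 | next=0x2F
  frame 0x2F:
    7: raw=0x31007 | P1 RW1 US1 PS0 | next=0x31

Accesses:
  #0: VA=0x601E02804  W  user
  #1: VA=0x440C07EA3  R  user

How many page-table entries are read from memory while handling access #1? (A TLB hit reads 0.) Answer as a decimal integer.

Walk each access:
#0 VA=0x601E02804 (w,user):
  [0] read 0x1F idx=24: raw=0x23007 flags P=1 W=1 U=1 S=0
  [1] read 0x23 idx=15: raw=0x25007 flags P=1 W=1 U=1 S=0
  [2] read 0x25 idx=2: raw=0x29007 flags P=1 W=1 U=1 S=0
  → PA=0x29804  (3 entries read)
#1 VA=0x440C07EA3 (r,user):
  [0] read 0x1F idx=17: raw=0x2C007 flags P=1 W=1 U=1 S=0
  [1] read 0x2C idx=6: raw=0x2F007 flags P=1 W=1 U=1 S=0
  [2] read 0x2F idx=7: raw=0x31007 flags P=1 W=1 U=1 S=0
  → PA=0x31EA3  (3 entries read)

Entries read for #1: 3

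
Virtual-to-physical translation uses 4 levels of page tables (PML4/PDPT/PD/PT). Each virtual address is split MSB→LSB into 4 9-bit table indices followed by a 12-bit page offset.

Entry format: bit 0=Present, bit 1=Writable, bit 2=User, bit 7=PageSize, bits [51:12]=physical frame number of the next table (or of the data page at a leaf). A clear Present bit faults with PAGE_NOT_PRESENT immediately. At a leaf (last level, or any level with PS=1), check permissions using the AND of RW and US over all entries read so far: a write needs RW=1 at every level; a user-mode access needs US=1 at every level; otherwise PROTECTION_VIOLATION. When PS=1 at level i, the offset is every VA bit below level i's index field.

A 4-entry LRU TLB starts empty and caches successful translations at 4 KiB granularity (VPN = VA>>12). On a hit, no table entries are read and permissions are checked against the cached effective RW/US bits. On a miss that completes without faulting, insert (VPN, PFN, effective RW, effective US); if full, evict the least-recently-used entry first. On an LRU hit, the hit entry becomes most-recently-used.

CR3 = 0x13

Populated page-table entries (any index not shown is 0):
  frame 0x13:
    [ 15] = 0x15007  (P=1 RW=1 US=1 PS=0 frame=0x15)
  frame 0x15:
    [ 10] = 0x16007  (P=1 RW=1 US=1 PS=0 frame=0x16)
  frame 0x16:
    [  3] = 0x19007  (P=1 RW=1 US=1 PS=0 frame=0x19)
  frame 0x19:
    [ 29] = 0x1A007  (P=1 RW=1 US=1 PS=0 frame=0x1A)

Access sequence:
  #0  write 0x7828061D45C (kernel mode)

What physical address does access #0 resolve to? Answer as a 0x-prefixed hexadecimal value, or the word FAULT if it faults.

Per-access translation:
#0 VA=0x7828061D45C (w,kernel):
  lvl0: tbl 0x13, slot 15 ⇒ 0x15007 (P1/RW1/US1/PS0)
  lvl1: tbl 0x15, slot 10 ⇒ 0x16007 (P1/RW1/US1/PS0)
  lvl2: tbl 0x16, slot 3 ⇒ 0x19007 (P1/RW1/US1/PS0)
  lvl3: tbl 0x19, slot 29 ⇒ 0x1A007 (P1/RW1/US1/PS0)
  ✓ 0x1A45C  — 4 lookups

Access #0 PA: 0x1A45C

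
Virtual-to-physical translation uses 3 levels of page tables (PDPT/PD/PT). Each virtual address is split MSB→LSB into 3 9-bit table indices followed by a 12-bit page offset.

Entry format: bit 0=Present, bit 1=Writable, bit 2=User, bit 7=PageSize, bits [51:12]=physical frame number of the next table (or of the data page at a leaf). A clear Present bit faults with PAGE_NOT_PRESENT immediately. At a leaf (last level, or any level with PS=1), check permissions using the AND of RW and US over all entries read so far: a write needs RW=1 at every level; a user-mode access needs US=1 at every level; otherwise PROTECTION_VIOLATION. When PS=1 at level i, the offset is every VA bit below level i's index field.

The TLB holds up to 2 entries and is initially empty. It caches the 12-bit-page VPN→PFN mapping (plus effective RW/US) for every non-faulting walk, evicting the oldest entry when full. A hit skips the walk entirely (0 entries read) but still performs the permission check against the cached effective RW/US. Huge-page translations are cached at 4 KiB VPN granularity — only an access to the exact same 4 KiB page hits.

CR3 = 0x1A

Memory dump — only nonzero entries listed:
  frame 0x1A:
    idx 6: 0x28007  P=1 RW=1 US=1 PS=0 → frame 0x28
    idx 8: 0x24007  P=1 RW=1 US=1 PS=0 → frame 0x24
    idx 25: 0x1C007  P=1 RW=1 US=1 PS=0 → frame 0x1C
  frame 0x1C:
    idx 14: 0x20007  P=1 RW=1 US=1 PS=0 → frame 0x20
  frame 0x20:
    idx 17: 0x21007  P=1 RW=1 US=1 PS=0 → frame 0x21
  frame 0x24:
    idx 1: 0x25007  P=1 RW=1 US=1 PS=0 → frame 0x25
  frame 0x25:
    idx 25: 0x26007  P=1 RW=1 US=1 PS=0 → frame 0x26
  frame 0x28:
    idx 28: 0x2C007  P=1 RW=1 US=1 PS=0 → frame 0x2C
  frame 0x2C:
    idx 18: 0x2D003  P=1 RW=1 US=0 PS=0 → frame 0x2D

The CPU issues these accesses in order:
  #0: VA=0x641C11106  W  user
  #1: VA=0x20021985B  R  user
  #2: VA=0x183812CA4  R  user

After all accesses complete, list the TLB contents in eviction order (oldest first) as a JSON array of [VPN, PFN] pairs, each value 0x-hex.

Walk each access:
#0 VA=0x641C11106 (w,user):
  lvl0: tbl 0x1A, slot 25 ⇒ 0x1C007 (P1/RW1/US1/PS0)
  lvl1: tbl 0x1C, slot 14 ⇒ 0x20007 (P1/RW1/US1/PS0)
  lvl2: tbl 0x20, slot 17 ⇒ 0x21007 (P1/RW1/US1/PS0)
  ✓ 0x21106  — 3 lookups
#1 VA=0x20021985B (r,user):
  lvl0: tbl 0x1A, slot 8 ⇒ 0x24007 (P1/RW1/US1/PS0)
  lvl1: tbl 0x24, slot 1 ⇒ 0x25007 (P1/RW1/US1/PS0)
  lvl2: tbl 0x25, slot 25 ⇒ 0x26007 (P1/RW1/US1/PS0)
  ✓ 0x2685B  — 3 lookups
#2 VA=0x183812CA4 (r,user):
  lvl0: tbl 0x1A, slot 6 ⇒ 0x28007 (P1/RW1/US1/PS0)
  lvl1: tbl 0x28, slot 28 ⇒ 0x2C007 (P1/RW1/US1/PS0)
  lvl2: tbl 0x2C, slot 18 ⇒ 0x2D003 (P1/RW1/US0/PS0)
  → PROTECTION_VIOLATION  (3 entries read)

TLB: [["0x641C11", "0x21"], ["0x200219", "0x26"]]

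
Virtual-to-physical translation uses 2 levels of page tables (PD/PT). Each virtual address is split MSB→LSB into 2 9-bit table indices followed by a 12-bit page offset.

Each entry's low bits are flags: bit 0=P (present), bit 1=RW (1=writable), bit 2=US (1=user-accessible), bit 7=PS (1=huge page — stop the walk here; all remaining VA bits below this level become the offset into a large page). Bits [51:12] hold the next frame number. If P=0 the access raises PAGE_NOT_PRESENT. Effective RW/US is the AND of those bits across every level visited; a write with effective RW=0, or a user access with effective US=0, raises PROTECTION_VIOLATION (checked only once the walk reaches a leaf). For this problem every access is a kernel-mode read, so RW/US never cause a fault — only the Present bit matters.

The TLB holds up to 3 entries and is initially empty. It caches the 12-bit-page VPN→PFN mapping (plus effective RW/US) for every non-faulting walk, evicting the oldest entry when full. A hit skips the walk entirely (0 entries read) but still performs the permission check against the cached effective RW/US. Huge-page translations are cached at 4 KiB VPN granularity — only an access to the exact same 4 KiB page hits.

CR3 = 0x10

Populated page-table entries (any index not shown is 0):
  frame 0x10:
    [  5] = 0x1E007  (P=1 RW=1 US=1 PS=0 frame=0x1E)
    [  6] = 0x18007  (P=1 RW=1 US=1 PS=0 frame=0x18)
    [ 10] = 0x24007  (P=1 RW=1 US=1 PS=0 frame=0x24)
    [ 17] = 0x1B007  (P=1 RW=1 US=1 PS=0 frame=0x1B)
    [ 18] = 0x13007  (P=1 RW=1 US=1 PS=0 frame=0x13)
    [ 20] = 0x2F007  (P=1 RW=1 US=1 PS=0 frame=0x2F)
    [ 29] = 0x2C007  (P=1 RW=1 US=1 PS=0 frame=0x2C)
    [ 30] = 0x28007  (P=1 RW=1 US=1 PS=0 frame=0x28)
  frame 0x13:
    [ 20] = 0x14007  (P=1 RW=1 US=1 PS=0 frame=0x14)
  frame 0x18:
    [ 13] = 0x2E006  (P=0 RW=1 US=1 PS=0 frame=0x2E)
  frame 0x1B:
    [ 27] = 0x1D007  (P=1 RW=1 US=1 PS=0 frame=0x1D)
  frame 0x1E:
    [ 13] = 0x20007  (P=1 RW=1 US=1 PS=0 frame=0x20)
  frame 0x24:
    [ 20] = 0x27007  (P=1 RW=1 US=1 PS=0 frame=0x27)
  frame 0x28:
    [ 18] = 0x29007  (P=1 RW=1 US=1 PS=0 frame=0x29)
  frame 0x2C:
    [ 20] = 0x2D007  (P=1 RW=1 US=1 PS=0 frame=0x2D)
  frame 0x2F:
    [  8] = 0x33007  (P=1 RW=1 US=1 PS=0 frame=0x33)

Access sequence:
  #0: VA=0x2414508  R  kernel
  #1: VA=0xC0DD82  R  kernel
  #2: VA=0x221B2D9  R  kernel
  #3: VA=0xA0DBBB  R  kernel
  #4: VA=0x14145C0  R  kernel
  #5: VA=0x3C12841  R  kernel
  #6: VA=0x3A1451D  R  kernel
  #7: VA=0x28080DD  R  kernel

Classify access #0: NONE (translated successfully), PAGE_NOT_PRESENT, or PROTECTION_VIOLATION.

Per-access translation:
#0 VA=0x2414508 (r,kernel):
  L0: frame=0x10 idx=18 entry=0x13007 [P=1 RW=1 US=1 PS=0]
  L1: frame=0x13 idx=20 entry=0x14007 [P=1 RW=1 US=1 PS=0]
  ✓ 0x14508  — 2 lookups
#1 VA=0xC0DD82 (r,kernel):
  L0: frame=0x10 idx=6 entry=0x18007 [P=1 RW=1 US=1 PS=0]
  L1: frame=0x18 idx=13 entry=0x2E006 [P=0 RW=1 US=1 PS=0]
  ⇒ fault: PAGE_NOT_PRESENT  — 2 lookups
#2 VA=0x221B2D9 (r,kernel):
  L0: frame=0x10 idx=17 entry=0x1B007 [P=1 RW=1 US=1 PS=0]
  L1: frame=0x1B idx=27 entry=0x1D007 [P=1 RW=1 US=1 PS=0]
  ✓ 0x1D2D9  — 2 lookups
#3 VA=0xA0DBBB (r,kernel):
  L0: frame=0x10 idx=5 entry=0x1E007 [P=1 RW=1 US=1 PS=0]
  L1: frame=0x1E idx=13 entry=0x20007 [P=1 RW=1 US=1 PS=0]
  ✓ 0x20BBB  — 2 lookups
#4 VA=0x14145C0 (r,kernel):
  L0: frame=0x10 idx=10 entry=0x24007 [P=1 RW=1 US=1 PS=0]
  L1: frame=0x24 idx=20 entry=0x27007 [P=1 RW=1 US=1 PS=0]
  ✓ 0x275C0  — 2 lookups
#5 VA=0x3C12841 (r,kernel):
  L0: frame=0x10 idx=30 entry=0x28007 [P=1 RW=1 US=1 PS=0]
  L1: frame=0x28 idx=18 entry=0x29007 [P=1 RW=1 US=1 PS=0]
  ✓ 0x29841  — 2 lookups
#6 VA=0x3A1451D (r,kernel):
  L0: frame=0x10 idx=29 entry=0x2C007 [P=1 RW=1 US=1 PS=0]
  L1: frame=0x2C idx=20 entry=0x2D007 [P=1 RW=1 US=1 PS=0]
  ✓ 0x2D51D  — 2 lookups
#7 VA=0x28080DD (r,kernel):
  L0: frame=0x10 idx=20 entry=0x2F007 [P=1 RW=1 US=1 PS=0]
  L1: frame=0x2F idx=8 entry=0x33007 [P=1 RW=1 US=1 PS=0]
  ✓ 0x330DD  — 2 lookups

Access #0 fault: NONE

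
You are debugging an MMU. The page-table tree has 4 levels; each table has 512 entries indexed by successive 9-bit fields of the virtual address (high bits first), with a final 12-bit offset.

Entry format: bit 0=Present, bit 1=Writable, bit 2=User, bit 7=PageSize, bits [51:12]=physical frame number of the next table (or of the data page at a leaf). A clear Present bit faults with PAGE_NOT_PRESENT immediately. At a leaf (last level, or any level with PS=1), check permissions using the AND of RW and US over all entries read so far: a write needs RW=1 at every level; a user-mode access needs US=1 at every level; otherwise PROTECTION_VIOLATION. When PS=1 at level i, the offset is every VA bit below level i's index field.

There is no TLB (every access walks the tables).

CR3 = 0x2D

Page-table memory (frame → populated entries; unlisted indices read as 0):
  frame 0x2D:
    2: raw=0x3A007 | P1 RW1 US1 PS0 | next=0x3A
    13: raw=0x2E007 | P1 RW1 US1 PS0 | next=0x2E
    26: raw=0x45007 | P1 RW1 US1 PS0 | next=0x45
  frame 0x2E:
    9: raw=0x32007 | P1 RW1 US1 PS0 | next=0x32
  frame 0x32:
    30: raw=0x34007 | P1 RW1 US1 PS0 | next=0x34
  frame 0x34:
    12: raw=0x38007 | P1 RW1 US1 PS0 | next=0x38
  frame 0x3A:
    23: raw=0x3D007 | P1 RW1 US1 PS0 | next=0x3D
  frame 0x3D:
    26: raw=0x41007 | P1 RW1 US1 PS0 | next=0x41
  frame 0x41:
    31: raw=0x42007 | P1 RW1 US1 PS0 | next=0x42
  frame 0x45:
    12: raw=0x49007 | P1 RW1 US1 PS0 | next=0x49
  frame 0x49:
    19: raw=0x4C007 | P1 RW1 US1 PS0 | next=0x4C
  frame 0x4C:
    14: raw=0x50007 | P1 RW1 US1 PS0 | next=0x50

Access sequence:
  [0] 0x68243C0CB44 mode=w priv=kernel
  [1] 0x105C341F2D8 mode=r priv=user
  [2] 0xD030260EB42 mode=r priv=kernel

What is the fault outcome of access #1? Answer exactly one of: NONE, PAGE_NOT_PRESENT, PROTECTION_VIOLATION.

Per-access translation:
#0 VA=0x68243C0CB44 (w,kernel):
  [0] read 0x2D idx=13: raw=0x2E007 flags P=1 W=1 U=1 S=0
  [1] read 0x2E idx=9: raw=0x32007 flags P=1 W=1 U=1 S=0
  [2] read 0x32 idx=30: raw=0x34007 flags P=1 W=1 U=1 S=0
  [3] read 0x34 idx=12: raw=0x38007 flags P=1 W=1 U=1 S=0
  → PA=0x38B44  (4 entries read)
#1 VA=0x105C341F2D8 (r,user):
  [0] read 0x2D idx=2: raw=0x3A007 flags P=1 W=1 U=1 S=0
  [1] read 0x3A idx=23: raw=0x3D007 flags P=1 W=1 U=1 S=0
  [2] read 0x3D idx=26: raw=0x41007 flags P=1 W=1 U=1 S=0
  [3] read 0x41 idx=31: raw=0x42007 flags P=1 W=1 U=1 S=0
  → PA=0x422D8  (4 entries read)
#2 VA=0xD030260EB42 (r,kernel):
  [0] read 0x2D idx=26: raw=0x45007 flags P=1 W=1 U=1 S=0
  [1] read 0x45 idx=12: raw=0x49007 flags P=1 W=1 U=1 S=0
  [2] read 0x49 idx=19: raw=0x4C007 flags P=1 W=1 U=1 S=0
  [3] read 0x4C idx=14: raw=0x50007 flags P=1 W=1 U=1 S=0
  → PA=0x50B42  (4 entries read)

Access #1 fault: NONE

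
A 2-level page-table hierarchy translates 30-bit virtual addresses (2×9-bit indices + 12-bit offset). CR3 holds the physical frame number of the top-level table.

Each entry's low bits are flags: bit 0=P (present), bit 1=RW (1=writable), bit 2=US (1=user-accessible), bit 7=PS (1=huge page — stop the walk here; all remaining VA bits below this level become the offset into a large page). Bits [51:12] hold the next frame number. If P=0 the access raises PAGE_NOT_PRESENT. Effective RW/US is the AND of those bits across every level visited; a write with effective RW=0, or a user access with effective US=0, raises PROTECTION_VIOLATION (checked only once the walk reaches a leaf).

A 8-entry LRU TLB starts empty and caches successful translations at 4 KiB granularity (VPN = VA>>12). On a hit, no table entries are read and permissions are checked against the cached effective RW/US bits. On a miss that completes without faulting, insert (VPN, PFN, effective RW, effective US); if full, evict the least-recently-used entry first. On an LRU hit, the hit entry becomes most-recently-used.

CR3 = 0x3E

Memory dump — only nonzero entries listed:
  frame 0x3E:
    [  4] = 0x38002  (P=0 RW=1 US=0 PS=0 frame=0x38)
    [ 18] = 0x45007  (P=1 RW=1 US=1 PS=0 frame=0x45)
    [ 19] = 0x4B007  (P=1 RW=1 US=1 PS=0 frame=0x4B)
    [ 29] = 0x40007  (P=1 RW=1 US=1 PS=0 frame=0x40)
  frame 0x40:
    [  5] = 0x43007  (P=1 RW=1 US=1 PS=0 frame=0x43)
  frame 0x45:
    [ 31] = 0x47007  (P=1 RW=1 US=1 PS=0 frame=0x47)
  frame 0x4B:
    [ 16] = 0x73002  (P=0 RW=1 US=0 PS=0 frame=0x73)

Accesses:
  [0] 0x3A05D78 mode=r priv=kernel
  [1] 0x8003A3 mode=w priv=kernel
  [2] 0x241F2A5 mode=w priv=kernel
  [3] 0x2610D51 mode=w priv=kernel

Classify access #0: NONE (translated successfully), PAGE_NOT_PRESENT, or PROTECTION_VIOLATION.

Trace:
#0 VA=0x3A05D78 (r,kernel):
  L0 @0x3E[29] → 0x40007  P=1,RW=1,US=1,PS=0
  L1 @0x40[5] → 0x43007  P=1,RW=1,US=1,PS=0
  ✓ 0x43D78  — 2 lookups
#1 VA=0x8003A3 (w,kernel):
  L0 @0x3E[4] → 0x38002  P=0,RW=1,US=0,PS=0
  ✗ PAGE_NOT_PRESENT  [1 reads]
#2 VA=0x241F2A5 (w,kernel):
  L0 @0x3E[18] → 0x45007  P=1,RW=1,US=1,PS=0
  L1 @0x45[31] → 0x47007  P=1,RW=1,US=1,PS=0
  ✓ 0x472A5  — 2 lookups
#3 VA=0x2610D51 (w,kernel):
  L0 @0x3E[19] → 0x4B007  P=1,RW=1,US=1,PS=0
  L1 @0x4B[16] → 0x73002  P=0,RW=1,US=0,PS=0
  ✗ PAGE_NOT_PRESENT  [2 reads]

Access #0 fault: NONE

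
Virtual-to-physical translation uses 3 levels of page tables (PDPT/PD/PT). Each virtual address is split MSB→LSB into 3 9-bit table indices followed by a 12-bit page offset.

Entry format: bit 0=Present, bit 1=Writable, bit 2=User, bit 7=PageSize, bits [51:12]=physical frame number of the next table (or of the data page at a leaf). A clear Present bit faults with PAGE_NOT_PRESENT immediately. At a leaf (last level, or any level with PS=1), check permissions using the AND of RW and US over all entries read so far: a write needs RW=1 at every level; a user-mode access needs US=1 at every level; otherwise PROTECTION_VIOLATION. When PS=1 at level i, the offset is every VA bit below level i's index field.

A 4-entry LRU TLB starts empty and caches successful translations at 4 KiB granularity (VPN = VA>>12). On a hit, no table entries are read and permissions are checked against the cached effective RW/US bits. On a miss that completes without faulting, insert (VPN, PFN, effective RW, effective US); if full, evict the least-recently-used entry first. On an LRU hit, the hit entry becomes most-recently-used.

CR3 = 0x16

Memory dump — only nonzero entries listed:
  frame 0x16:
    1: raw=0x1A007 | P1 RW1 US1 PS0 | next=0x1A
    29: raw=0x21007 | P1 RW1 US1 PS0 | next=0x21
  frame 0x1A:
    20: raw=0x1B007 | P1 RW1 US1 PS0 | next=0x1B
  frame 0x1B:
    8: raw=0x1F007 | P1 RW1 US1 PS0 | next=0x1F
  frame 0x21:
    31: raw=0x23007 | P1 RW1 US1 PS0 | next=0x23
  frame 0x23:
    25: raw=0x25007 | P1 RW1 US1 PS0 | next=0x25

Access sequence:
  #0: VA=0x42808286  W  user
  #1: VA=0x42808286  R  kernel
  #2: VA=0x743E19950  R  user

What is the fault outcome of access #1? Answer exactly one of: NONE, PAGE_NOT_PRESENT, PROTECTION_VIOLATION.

Trace:
#0 VA=0x42808286 (w,user):
  lvl0: tbl 0x16, slot 1 ⇒ 0x1A007 (P1/RW1/US1/PS0)
  lvl1: tbl 0x1A, slot 20 ⇒ 0x1B007 (P1/RW1/US1/PS0)
  lvl2: tbl 0x1B, slot 8 ⇒ 0x1F007 (P1/RW1/US1/PS0)
  ✓ 0x1F286  — 3 lookups
#1 VA=0x42808286 (r,kernel):
  TLB hit vpn=0x42808 → PA=0x1F286
#2 VA=0x743E19950 (r,user):
  lvl0: tbl 0x16, slot 29 ⇒ 0x21007 (P1/RW1/US1/PS0)
  lvl1: tbl 0x21, slot 31 ⇒ 0x23007 (P1/RW1/US1/PS0)
  lvl2: tbl 0x23, slot 25 ⇒ 0x25007 (P1/RW1/US1/PS0)
  ✓ 0x25950  — 3 lookups

Access #1 fault: NONE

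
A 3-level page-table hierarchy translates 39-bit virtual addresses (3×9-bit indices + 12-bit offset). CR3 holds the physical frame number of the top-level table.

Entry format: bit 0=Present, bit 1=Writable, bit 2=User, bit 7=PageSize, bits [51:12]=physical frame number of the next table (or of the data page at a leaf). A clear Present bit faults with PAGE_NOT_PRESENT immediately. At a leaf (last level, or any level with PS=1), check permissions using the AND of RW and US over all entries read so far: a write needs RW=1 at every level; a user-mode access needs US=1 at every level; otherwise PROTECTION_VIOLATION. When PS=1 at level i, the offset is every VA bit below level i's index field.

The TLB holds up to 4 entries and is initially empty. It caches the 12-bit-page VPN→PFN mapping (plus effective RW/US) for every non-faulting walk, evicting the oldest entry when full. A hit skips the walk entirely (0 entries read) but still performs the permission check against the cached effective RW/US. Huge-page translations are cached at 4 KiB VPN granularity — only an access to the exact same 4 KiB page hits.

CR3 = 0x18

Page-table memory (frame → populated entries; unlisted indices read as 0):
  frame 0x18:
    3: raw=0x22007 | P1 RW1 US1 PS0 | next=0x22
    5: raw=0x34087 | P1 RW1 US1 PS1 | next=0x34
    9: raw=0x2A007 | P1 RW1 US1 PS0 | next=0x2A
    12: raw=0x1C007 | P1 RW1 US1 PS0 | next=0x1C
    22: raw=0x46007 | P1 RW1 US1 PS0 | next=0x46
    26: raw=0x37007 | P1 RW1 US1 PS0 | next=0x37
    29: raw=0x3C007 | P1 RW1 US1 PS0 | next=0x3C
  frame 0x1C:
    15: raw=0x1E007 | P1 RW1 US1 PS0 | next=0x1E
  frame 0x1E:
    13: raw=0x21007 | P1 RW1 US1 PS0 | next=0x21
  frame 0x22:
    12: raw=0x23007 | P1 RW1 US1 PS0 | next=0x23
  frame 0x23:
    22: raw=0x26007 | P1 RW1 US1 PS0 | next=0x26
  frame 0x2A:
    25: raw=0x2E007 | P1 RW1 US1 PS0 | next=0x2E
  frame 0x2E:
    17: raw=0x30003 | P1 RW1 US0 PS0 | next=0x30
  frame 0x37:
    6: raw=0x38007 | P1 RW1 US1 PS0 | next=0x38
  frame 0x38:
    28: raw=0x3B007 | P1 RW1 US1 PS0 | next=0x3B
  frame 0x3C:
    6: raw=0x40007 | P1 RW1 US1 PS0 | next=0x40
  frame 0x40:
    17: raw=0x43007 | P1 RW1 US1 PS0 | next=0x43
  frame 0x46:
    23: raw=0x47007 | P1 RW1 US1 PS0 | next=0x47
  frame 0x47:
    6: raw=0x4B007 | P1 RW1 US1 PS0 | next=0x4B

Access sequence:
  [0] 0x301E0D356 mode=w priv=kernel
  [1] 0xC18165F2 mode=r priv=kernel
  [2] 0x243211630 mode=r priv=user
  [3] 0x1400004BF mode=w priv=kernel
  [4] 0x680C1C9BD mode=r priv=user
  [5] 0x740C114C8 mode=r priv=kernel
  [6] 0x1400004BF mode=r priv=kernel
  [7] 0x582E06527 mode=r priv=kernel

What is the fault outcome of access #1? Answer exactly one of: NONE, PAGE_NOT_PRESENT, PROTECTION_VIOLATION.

Per-access translation:
#0 VA=0x301E0D356 (w,kernel):
  lvl0: tbl 0x18, slot 12 ⇒ 0x1C007 (P1/RW1/US1/PS0)
  lvl1: tbl 0x1C, slot 15 ⇒ 0x1E007 (P1/RW1/US1/PS0)
  lvl2: tbl 0x1E, slot 13 ⇒ 0x21007 (P1/RW1/US1/PS0)
  → PA=0x21356  (3 entries read)
#1 VA=0xC18165F2 (r,kernel):
  lvl0: tbl 0x18, slot 3 ⇒ 0x22007 (P1/RW1/US1/PS0)
  lvl1: tbl 0x22, slot 12 ⇒ 0x23007 (P1/RW1/US1/PS0)
  lvl2: tbl 0x23, slot 22 ⇒ 0x26007 (P1/RW1/US1/PS0)
  → PA=0x265F2  (3 entries read)
#2 VA=0x243211630 (r,user):
  lvl0: tbl 0x18, slot 9 ⇒ 0x2A007 (P1/RW1/US1/PS0)
  lvl1: tbl 0x2A, slot 25 ⇒ 0x2E007 (P1/RW1/US1/PS0)
  lvl2: tbl 0x2E, slot 17 ⇒ 0x30003 (P1/RW1/US0/PS0)
  ✗ PROTECTION_VIOLATION  [3 reads]
#3 VA=0x1400004BF (w,kernel):
  lvl0: tbl 0x18, slot 5 ⇒ 0x34087 (P1/RW1/US1/PS1)
  → PA=0x344BF (huge @L0)  (1 entries read)
#4 VA=0x680C1C9BD (r,user):
  lvl0: tbl 0x18, slot 26 ⇒ 0x37007 (P1/RW1/US1/PS0)
  lvl1: tbl 0x37, slot 6 ⇒ 0x38007 (P1/RW1/US1/PS0)
  lvl2: tbl 0x38, slot 28 ⇒ 0x3B007 (P1/RW1/US1/PS0)
  → PA=0x3B9BD  (3 entries read)
#5 VA=0x740C114C8 (r,kernel):
  lvl0: tbl 0x18, slot 29 ⇒ 0x3C007 (P1/RW1/US1/PS0)
  lvl1: tbl 0x3C, slot 6 ⇒ 0x40007 (P1/RW1/US1/PS0)
  lvl2: tbl 0x40, slot 17 ⇒ 0x43007 (P1/RW1/US1/PS0)
  → PA=0x434C8  (3 entries read)
#6 VA=0x1400004BF (r,kernel):
  TLB hit vpn=0x140000 → PA=0x344BF
#7 VA=0x582E06527 (r,kernel):
  lvl0: tbl 0x18, slot 22 ⇒ 0x46007 (P1/RW1/US1/PS0)
  lvl1: tbl 0x46, slot 23 ⇒ 0x47007 (P1/RW1/US1/PS0)
  lvl2: tbl 0x47, slot 6 ⇒ 0x4B007 (P1/RW1/US1/PS0)
  → PA=0x4B527  (3 entries read)

Access #1 fault: NONE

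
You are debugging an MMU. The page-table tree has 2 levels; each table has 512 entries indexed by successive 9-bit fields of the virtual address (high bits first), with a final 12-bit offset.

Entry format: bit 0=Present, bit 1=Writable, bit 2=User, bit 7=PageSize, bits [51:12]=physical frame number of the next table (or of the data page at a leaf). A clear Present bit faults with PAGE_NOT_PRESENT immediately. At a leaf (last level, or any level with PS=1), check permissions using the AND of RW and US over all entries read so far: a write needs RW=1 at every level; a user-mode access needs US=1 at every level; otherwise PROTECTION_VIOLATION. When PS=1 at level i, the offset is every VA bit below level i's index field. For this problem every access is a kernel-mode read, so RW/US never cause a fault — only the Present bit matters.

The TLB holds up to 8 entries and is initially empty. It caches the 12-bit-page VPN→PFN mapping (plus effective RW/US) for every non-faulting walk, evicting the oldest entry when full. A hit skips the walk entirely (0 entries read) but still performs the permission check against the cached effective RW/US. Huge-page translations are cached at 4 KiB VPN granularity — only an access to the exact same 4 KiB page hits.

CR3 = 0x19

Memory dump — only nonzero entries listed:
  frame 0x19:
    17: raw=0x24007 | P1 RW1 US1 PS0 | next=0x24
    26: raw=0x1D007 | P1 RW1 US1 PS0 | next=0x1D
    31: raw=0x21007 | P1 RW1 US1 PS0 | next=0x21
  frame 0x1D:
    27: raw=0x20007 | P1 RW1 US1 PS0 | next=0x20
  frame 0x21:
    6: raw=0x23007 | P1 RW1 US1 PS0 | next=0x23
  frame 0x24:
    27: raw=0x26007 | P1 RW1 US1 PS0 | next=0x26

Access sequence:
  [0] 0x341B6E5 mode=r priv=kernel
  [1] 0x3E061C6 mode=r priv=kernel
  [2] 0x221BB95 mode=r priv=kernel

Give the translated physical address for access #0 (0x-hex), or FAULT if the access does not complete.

Trace:
#0 VA=0x341B6E5 (r,kernel):
  lvl0: tbl 0x19, slot 26 ⇒ 0x1D007 (P1/RW1/US1/PS0)
  lvl1: tbl 0x1D, slot 27 ⇒ 0x20007 (P1/RW1/US1/PS0)
  → PA=0x206E5  (2 entries read)
#1 VA=0x3E061C6 (r,kernel):
  lvl0: tbl 0x19, slot 31 ⇒ 0x21007 (P1/RW1/US1/PS0)
  lvl1: tbl 0x21, slot 6 ⇒ 0x23007 (P1/RW1/US1/PS0)
  → PA=0x231C6  (2 entries read)
#2 VA=0x221BB95 (r,kernel):
  lvl0: tbl 0x19, slot 17 ⇒ 0x24007 (P1/RW1/US1/PS0)
  lvl1: tbl 0x24, slot 27 ⇒ 0x26007 (P1/RW1/US1/PS0)
  → PA=0x26B95  (2 entries read)

Access #0 PA: 0x206E5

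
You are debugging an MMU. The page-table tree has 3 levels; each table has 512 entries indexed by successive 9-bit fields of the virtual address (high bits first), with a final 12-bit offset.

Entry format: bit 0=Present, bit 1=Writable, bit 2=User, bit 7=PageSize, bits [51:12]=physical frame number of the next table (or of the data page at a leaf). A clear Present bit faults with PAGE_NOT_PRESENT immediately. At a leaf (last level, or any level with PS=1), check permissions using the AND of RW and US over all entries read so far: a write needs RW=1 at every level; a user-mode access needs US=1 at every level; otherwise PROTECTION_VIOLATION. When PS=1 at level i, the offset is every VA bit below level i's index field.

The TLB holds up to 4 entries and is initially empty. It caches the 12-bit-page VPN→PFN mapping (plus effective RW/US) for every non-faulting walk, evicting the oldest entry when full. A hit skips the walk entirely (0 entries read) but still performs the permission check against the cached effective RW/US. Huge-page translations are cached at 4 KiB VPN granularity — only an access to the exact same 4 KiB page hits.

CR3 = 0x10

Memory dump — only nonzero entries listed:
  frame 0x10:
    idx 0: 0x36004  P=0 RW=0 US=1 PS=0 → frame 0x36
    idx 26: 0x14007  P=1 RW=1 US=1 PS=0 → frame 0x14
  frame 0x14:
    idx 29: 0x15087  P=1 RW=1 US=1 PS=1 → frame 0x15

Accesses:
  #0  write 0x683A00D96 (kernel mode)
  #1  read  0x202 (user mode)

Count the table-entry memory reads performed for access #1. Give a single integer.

Per-access translation:
#0 VA=0x683A00D96 (w,kernel):
  L0 @0x10[26] → 0x14007  P=1,RW=1,US=1,PS=0
  L1 @0x14[29] → 0x15087  P=1,RW=1,US=1,PS=1
  ✓ 0x15D96 (huge @L1)  — 2 lookups
#1 VA=0x202 (r,user):
  L0 @0x10[0] → 0x36004  P=0,RW=0,US=1,PS=0
  ✗ PAGE_NOT_PRESENT  [1 reads]

Entries read for #1: 1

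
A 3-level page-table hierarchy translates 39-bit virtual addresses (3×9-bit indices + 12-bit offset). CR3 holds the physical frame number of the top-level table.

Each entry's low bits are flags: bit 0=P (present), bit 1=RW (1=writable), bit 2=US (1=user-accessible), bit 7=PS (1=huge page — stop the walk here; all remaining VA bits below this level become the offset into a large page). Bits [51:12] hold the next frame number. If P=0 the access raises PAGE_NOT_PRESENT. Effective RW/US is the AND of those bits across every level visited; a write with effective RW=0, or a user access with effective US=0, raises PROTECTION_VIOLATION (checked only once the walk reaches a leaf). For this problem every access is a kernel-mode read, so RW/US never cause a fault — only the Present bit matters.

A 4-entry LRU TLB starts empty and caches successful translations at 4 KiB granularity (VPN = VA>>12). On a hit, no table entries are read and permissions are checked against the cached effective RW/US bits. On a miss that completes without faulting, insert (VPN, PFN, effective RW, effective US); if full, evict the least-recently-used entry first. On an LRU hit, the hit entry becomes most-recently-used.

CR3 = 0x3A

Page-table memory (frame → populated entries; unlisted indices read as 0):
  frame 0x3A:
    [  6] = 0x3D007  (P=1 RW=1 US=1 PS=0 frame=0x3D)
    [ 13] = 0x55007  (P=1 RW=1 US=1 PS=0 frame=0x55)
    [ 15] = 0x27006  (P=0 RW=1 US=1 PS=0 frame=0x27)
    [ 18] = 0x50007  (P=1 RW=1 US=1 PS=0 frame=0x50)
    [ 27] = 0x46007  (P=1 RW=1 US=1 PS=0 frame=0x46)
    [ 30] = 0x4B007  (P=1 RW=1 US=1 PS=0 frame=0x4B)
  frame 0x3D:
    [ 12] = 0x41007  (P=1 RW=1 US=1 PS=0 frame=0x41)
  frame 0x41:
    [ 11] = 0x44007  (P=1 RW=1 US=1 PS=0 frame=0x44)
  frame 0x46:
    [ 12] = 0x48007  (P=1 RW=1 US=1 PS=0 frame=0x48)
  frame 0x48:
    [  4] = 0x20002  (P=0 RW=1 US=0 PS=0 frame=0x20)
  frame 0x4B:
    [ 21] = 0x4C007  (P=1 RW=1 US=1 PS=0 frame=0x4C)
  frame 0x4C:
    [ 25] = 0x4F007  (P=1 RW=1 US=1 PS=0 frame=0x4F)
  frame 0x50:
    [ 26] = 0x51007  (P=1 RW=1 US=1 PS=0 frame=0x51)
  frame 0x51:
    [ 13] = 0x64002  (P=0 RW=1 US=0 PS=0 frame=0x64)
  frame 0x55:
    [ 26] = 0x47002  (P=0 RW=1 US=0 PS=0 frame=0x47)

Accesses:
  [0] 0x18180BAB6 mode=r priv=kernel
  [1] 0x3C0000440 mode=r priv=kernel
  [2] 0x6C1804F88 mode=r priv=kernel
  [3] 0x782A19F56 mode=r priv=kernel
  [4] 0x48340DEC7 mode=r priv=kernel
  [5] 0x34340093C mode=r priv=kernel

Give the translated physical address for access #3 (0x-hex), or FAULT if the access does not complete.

Walk each access:
#0 VA=0x18180BAB6 (r,kernel):
  [0] read 0x3A idx=6: raw=0x3D007 flags P=1 W=1 U=1 S=0
  [1] read 0x3D idx=12: raw=0x41007 flags P=1 W=1 U=1 S=0
  [2] read 0x41 idx=11: raw=0x44007 flags P=1 W=1 U=1 S=0
  → PA=0x44AB6  (3 entries read)
#1 VA=0x3C0000440 (r,kernel):
  [0] read 0x3A idx=15: raw=0x27006 flags P=0 W=1 U=1 S=0
  ✗ PAGE_NOT_PRESENT  [1 reads]
#2 VA=0x6C1804F88 (r,kernel):
  [0] read 0x3A idx=27: raw=0x46007 flags P=1 W=1 U=1 S=0
  [1] read 0x46 idx=12: raw=0x48007 flags P=1 W=1 U=1 S=0
  [2] read 0x48 idx=4: raw=0x20002 flags P=0 W=1 U=0 S=0
  ✗ PAGE_NOT_PRESENT  [3 reads]
#3 VA=0x782A19F56 (r,kernel):
  [0] read 0x3A idx=30: raw=0x4B007 flags P=1 W=1 U=1 S=0
  [1] read 0x4B idx=21: raw=0x4C007 flags P=1 W=1 U=1 S=0
  [2] read 0x4C idx=25: raw=0x4F007 flags P=1 W=1 U=1 S=0
  → PA=0x4FF56  (3 entries read)
#4 VA=0x48340DEC7 (r,kernel):
  [0] read 0x3A idx=18: raw=0x50007 flags P=1 W=1 U=1 S=0
  [1] read 0x50 idx=26: raw=0x51007 flags P=1 W=1 U=1 S=0
  [2] read 0x51 idx=13: raw=0x64002 flags P=0 W=1 U=0 S=0
  ✗ PAGE_NOT_PRESENT  [3 reads]
#5 VA=0x34340093C (r,kernel):
  [0] read 0x3A idx=13: raw=0x55007 flags P=1 W=1 U=1 S=0
  [1] read 0x55 idx=26: raw=0x47002 flags P=0 W=1 U=0 S=0
  ✗ PAGE_NOT_PRESENT  [2 reads]

Access #3 PA: 0x4FF56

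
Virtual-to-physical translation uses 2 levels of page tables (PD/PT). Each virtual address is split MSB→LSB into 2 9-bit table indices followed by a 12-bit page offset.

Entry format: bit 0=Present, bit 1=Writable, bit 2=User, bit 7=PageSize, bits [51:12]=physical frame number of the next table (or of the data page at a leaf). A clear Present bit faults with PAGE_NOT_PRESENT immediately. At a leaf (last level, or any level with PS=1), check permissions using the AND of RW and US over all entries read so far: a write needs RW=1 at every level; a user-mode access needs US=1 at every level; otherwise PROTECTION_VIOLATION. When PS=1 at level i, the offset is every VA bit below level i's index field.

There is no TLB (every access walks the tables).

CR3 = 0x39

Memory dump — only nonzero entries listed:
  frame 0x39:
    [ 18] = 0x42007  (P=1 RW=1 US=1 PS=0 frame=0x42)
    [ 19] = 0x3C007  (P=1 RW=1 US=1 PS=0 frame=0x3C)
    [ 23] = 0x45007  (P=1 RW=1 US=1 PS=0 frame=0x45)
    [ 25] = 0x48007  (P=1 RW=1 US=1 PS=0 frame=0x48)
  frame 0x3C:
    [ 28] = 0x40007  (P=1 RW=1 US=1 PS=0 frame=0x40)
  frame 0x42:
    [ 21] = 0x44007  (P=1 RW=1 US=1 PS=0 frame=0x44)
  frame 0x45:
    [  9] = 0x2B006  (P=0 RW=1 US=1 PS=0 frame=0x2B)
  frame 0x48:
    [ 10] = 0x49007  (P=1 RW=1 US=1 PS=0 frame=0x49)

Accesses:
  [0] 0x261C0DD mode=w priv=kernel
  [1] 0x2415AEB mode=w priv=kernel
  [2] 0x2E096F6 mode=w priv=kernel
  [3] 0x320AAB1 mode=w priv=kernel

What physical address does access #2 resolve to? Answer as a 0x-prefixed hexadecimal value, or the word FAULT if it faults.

Per-access translation:
#0 VA=0x261C0DD (w,kernel):
  L0: frame=0x39 idx=19 entry=0x3C007 [P=1 RW=1 US=1 PS=0]
  L1: frame=0x3C idx=28 entry=0x40007 [P=1 RW=1 US=1 PS=0]
  ⇒ phys 0x400DD  [2 reads]
#1 VA=0x2415AEB (w,kernel):
  L0: frame=0x39 idx=18 entry=0x42007 [P=1 RW=1 US=1 PS=0]
  L1: frame=0x42 idx=21 entry=0x44007 [P=1 RW=1 US=1 PS=0]
  ⇒ phys 0x44AEB  [2 reads]
#2 VA=0x2E096F6 (w,kernel):
  L0: frame=0x39 idx=23 entry=0x45007 [P=1 RW=1 US=1 PS=0]
  L1: frame=0x45 idx=9 entry=0x2B006 [P=0 RW=1 US=1 PS=0]
  ✗ PAGE_NOT_PRESENT  [2 reads]
#3 VA=0x320AAB1 (w,kernel):
  L0: frame=0x39 idx=25 entry=0x48007 [P=1 RW=1 US=1 PS=0]
  L1: frame=0x48 idx=10 entry=0x49007 [P=1 RW=1 US=1 PS=0]
  ⇒ phys 0x49AB1  [2 reads]

Access #2 PA: FAULT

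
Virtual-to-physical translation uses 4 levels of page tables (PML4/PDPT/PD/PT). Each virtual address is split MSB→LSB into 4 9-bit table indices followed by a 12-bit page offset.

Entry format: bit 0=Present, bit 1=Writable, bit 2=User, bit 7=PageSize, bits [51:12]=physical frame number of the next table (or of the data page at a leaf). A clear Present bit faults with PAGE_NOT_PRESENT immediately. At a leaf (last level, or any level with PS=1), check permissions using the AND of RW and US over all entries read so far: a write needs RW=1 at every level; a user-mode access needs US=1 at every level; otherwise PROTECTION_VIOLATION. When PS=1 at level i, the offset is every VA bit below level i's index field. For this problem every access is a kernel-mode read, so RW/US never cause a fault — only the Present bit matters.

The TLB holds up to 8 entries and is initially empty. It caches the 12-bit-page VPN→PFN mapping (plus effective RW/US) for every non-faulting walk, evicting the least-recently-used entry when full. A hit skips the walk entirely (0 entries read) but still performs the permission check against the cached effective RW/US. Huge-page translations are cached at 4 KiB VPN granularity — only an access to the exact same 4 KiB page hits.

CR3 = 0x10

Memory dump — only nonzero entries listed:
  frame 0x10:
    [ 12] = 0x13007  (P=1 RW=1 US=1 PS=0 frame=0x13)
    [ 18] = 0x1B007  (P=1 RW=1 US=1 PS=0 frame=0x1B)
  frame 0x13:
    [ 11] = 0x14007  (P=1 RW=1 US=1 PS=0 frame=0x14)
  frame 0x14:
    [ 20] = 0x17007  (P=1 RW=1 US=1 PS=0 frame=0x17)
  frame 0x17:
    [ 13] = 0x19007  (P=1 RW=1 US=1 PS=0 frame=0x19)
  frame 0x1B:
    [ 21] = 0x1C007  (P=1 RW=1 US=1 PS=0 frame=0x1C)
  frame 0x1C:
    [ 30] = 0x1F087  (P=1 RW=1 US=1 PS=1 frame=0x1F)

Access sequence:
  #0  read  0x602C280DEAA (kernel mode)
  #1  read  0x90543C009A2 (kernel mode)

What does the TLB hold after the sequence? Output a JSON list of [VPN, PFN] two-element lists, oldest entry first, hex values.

Walk each access:
#0 VA=0x602C280DEAA (r,kernel):
  lvl0: tbl 0x10, slot 12 ⇒ 0x13007 (P1/RW1/US1/PS0)
  lvl1: tbl 0x13, slot 11 ⇒ 0x14007 (P1/RW1/US1/PS0)
  lvl2: tbl 0x14, slot 20 ⇒ 0x17007 (P1/RW1/US1/PS0)
  lvl3: tbl 0x17, slot 13 ⇒ 0x19007 (P1/RW1/US1/PS0)
  ⇒ phys 0x19EAA  [4 reads]
#1 VA=0x90543C009A2 (r,kernel):
  lvl0: tbl 0x10, slot 18 ⇒ 0x1B007 (P1/RW1/US1/PS0)
  lvl1: tbl 0x1B, slot 21 ⇒ 0x1C007 (P1/RW1/US1/PS0)
  lvl2: tbl 0x1C, slot 30 ⇒ 0x1F087 (P1/RW1/US1/PS1)
  ⇒ phys 0x1F9A2 (huge @L2)  [3 reads]

TLB: [["0x602C280D", "0x19"], ["0x90543C00", "0x1F"]]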